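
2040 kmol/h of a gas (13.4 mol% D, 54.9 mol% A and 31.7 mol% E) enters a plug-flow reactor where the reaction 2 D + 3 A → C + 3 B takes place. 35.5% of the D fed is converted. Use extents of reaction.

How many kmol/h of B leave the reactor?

D reacted = 0.355 × 273.4 = 97.04 kmol/h; ν_D = −2, so ξ = 97.04/2 = 48.52 kmol/h.
Outlet amounts (n = n₀ + ν ξ):
  D: 273.4 − 2(48.52) = 176.3
  A: 1120 − 3(48.52) = 974.4
  C: 0 + 1(48.52) = 48.52
  B: 0 + 3(48.52) = 145.6
  E: 646.7 (inert)

146 kmol/h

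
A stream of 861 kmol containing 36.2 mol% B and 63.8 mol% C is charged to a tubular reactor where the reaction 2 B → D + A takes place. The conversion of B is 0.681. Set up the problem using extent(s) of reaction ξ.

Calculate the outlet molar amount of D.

106 kmol

B reacted = 0.681 × 311.7 = 212.3 kmol; ν_B = −2, so ξ = 212.3/2 = 106.1 kmol.
Outlet amounts (n = n₀ + ν ξ):
  B: 311.7 − 2(106.1) = 99.43
  D: 0 + 1(106.1) = 106.1
  A: 0 + 1(106.1) = 106.1
  C: 549.3 (inert)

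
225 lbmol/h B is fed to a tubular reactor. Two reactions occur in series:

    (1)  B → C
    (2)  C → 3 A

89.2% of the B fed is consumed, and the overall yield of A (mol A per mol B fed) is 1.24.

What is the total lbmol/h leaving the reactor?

411 lbmol/h

Conversion of B: B consumed = 1ξ₁ = 0.892 × 225 → ξ₁ = 200.7 lbmol/h.
Yield of A: 3ξ₂ / 225 = 1.24 → ξ₂ = 93 lbmol/h.
Outlet amounts (n = n₀ + Σ ν·ξ):
  B: 225 − 1(200.7) = 24.3
  C: 0 + 1(200.7) − 1(93) = 107.7
  A: 0 + 3(93) = 279
Total out = 24.3 + 107.7 + 279 = 411 lbmol/h.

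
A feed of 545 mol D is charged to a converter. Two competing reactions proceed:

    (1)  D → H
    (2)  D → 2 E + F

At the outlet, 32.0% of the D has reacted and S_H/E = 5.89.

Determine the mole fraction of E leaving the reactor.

0.0477

Conversion of D: D consumed = 0.32 × 545 = 174.4 mol = 1ξ₁ + 1ξ₂.
Selectivity: 1ξ₁ / (2ξ₂) = 5.89 → ξ₁ = 11.78 ξ₂.
Substitute: (1·11.78 + 1) ξ₂ = 174.4 → ξ₂ = 13.65 mol, ξ₁ = 160.8 mol.
Outlet amounts (n = n₀ + Σ ν·ξ):
  D: 545 − 1(160.8) − 1(13.65) = 370.6
  H: 0 + 1(160.8) = 160.8
  E: 0 + 2(13.65) = 27.29
  F: 0 + 1(13.65) = 13.65
Total out = 572.3 mol; y_E = 27.29 / 572.3 = 0.04769.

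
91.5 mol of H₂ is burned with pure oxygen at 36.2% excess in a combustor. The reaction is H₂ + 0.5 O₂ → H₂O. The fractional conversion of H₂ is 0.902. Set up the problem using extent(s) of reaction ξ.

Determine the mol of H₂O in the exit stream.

82.5 mol

Stoichiometric O₂ = 0.5 × 91.5 = 45.75 mol; O₂ fed = 45.75 × 1.362 = 62.31 mol.
Fuel reacted = 0.902 × 91.5 → ξ = 82.53 mol.
Outlet (n = n₀ + ν ξ):
  H₂: 91.5 − 1(82.53) = 8.967
  O₂: 62.31 − 0.5(82.53) = 21.05
  H₂O: 0 + 1(82.53) = 82.53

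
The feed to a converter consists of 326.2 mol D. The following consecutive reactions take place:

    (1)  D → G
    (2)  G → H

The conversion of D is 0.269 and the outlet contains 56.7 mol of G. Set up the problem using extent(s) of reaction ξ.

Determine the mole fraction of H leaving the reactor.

Conversion of D: D consumed = 1ξ₁ = 0.269 × 326.2 → ξ₁ = 87.75 mol.
G balance: n_G = 0 + 1ξ₁ − 1ξ₂ = 56.7 → ξ₂ = (1·87.75 − 56.7)/1 = 31.05 mol.
Outlet amounts (n = n₀ + Σ ν·ξ):
  D: 326.2 − 1(87.75) = 238.5
  G: 0 + 1(87.75) − 1(31.05) = 56.7
  H: 0 + 1(31.05) = 31.05
Total out = 326.2 mol; y_H = 31.05 / 326.2 = 0.09518.

0.0952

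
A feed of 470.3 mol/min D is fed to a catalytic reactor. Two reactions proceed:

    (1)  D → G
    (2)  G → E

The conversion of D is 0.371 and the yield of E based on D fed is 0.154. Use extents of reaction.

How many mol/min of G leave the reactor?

Conversion of D: D consumed = 1ξ₁ = 0.371 × 470.3 → ξ₁ = 174.5 mol/min.
Yield of E: 1ξ₂ / 470.3 = 0.154 → ξ₂ = 72.43 mol/min.
Outlet amounts (n = n₀ + Σ ν·ξ):
  D: 470.3 − 1(174.5) = 295.8
  G: 0 + 1(174.5) − 1(72.43) = 102.1
  E: 0 + 1(72.43) = 72.43

102 mol/min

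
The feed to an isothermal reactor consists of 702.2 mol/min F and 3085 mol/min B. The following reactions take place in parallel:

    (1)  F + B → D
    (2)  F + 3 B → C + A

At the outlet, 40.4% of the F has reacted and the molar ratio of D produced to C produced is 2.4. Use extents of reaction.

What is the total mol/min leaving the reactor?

3420 mol/min

Conversion of F: F consumed = 0.404 × 702.2 = 283.7 mol/min = 1ξ₁ + 1ξ₂.
Selectivity: 1ξ₁ / (1ξ₂) = 2.4 → ξ₁ = 2.4 ξ₂.
Substitute: (1·2.4 + 1) ξ₂ = 283.7 → ξ₂ = 83.44 mol/min, ξ₁ = 200.3 mol/min.
Outlet amounts (n = n₀ + Σ ν·ξ):
  F: 702.2 − 1(200.3) − 1(83.44) = 418.5
  B: 3085 − 1(200.3) − 3(83.44) = 2634
  D: 0 + 1(200.3) = 200.3
  C: 0 + 1(83.44) = 83.44
  A: 0 + 1(83.44) = 83.44
Total out = 418.5 + 2634 + 200.3 + 83.44 + 83.44 = 3420 mol/min.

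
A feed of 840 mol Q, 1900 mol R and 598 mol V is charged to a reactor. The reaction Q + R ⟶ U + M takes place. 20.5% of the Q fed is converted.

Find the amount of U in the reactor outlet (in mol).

Q reacted = 0.205 × 840 = 172.2 mol; ν_Q = −1, so ξ = 172.2/1 = 172.2 mol.
Outlet amounts (n = n₀ + ν ξ):
  Q: 840 − 1(172.2) = 667.8
  R: 1900 − 1(172.2) = 1728
  U: 0 + 1(172.2) = 172.2
  M: 0 + 1(172.2) = 172.2
  V: 598 (inert)

172 mol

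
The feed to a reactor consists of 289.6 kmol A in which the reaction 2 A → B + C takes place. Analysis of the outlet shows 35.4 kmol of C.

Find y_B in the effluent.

0.122

For C: n = n₀ + 1ξ → 35.4 = 0 + 1ξ, giving ξ = 35.4 kmol.
Outlet amounts (n = n₀ + ν ξ):
  A: 289.6 − 2(35.4) = 218.8
  B: 0 + 1(35.4) = 35.4
  C: 0 + 1(35.4) = 35.4
Total out = 289.6 kmol; y_B = 35.4 / 289.6 = 0.1222.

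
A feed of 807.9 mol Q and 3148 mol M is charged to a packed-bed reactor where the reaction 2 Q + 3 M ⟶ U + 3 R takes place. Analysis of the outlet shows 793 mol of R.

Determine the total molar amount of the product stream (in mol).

For R: n = n₀ + 3ξ → 793 = 0 + 3ξ, giving ξ = 264.3 mol.
Outlet amounts (n = n₀ + ν ξ):
  Q: 807.9 − 2(264.3) = 279.2
  M: 3148 − 3(264.3) = 2355
  U: 0 + 1(264.3) = 264.3
  R: 0 + 3(264.3) = 793
Total out = 279.2 + 2355 + 264.3 + 793 = 3692 mol.

3690 mol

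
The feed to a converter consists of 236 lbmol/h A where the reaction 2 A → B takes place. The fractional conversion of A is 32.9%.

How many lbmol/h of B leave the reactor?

38.8 lbmol/h

A reacted = 0.329 × 236 = 77.64 lbmol/h; ν_A = −2, so ξ = 77.64/2 = 38.82 lbmol/h.
Outlet amounts (n = n₀ + ν ξ):
  A: 236 − 2(38.82) = 158.4
  B: 0 + 1(38.82) = 38.82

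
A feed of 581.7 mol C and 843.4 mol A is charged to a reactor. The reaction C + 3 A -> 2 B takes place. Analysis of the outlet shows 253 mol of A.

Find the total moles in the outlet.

1030 mol

For A: n = n₀ − 3ξ → 253 = 843.4 − 3ξ, giving ξ = 196.8 mol.
Outlet amounts (n = n₀ + ν ξ):
  C: 581.7 − 1(196.8) = 384.9
  A: 843.4 − 3(196.8) = 253
  B: 0 + 2(196.8) = 393.6
Total out = 384.9 + 253 + 393.6 = 1032 mol.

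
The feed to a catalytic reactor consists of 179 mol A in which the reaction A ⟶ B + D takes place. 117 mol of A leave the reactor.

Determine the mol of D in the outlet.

For A: n = n₀ − 1ξ → 117 = 179 − 1ξ, giving ξ = 62 mol.
Outlet amounts (n = n₀ + ν ξ):
  A: 179 − 1(62) = 117
  B: 0 + 1(62) = 62
  D: 0 + 1(62) = 62

62 mol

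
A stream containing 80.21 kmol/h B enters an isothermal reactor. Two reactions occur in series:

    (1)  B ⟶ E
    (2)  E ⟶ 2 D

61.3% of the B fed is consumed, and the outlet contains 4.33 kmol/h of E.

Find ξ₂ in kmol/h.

Conversion of B: B consumed = 1ξ₁ = 0.613 × 80.21 → ξ₁ = 49.17 kmol/h.
E balance: n_E = 0 + 1ξ₁ − 1ξ₂ = 4.33 → ξ₂ = (1·49.17 − 4.33)/1 = 44.84 kmol/h.
Outlet amounts (n = n₀ + Σ ν·ξ):
  B: 80.21 − 1(49.17) = 31.04
  E: 0 + 1(49.17) − 1(44.84) = 4.33
  D: 0 + 2(44.84) = 89.68

ξ₂ = 44.8 kmol/h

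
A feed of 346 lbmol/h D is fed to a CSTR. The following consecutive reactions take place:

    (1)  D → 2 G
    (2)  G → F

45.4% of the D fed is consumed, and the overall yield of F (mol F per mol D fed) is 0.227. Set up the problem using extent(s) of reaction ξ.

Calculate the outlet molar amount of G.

Conversion of D: D consumed = 1ξ₁ = 0.454 × 346 → ξ₁ = 157.1 lbmol/h.
Yield of F: 1ξ₂ / 346 = 0.227 → ξ₂ = 78.54 lbmol/h.
Outlet amounts (n = n₀ + Σ ν·ξ):
  D: 346 − 1(157.1) = 188.9
  G: 0 + 2(157.1) − 1(78.54) = 235.6
  F: 0 + 1(78.54) = 78.54

236 lbmol/h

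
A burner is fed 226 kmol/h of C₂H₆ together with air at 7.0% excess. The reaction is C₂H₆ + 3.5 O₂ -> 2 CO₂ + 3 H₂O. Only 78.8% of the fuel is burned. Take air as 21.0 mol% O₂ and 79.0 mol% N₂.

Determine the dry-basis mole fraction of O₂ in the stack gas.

Stoichiometric O₂ = 3.5 × 226 = 791 kmol/h; O₂ fed = 791 × 1.070 = 846.4 kmol/h.
N₂ fed = 846.4 × 79/21 = 3184 kmol/h.
Fuel reacted = 0.788 × 226 → ξ = 178.1 kmol/h.
Outlet (n = n₀ + ν ξ):
  C₂H₆: 226 − 1(178.1) = 47.91
  O₂: 846.4 − 3.5(178.1) = 223.1
  N₂: 3184 (inert)
  CO₂: 0 + 2(178.1) = 356.2
  H₂O: 0 + 3(178.1) = 534.3
Dry total = 3811 kmol/h; y_O₂ (dry) = 223.1 / 3811 = 0.05853.

0.0585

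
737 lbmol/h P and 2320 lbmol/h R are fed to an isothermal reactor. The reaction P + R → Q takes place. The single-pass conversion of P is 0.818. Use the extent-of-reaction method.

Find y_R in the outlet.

0.7

P reacted = 0.818 × 737 = 602.9 lbmol/h; ν_P = −1, so ξ = 602.9/1 = 602.9 lbmol/h.
Outlet amounts (n = n₀ + ν ξ):
  P: 737 − 1(602.9) = 134.1
  R: 2320 − 1(602.9) = 1717
  Q: 0 + 1(602.9) = 602.9
Total out = 2454 lbmol/h; y_R = 1717 / 2454 = 0.6997.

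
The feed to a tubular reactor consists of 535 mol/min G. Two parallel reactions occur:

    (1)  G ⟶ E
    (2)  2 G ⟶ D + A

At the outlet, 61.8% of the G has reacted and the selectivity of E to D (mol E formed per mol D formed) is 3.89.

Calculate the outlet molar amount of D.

Conversion of G: G consumed = 0.618 × 535 = 330.6 mol/min = 1ξ₁ + 2ξ₂.
Selectivity: 1ξ₁ / (1ξ₂) = 3.89 → ξ₁ = 3.89 ξ₂.
Substitute: (1·3.89 + 2) ξ₂ = 330.6 → ξ₂ = 56.13 mol/min, ξ₁ = 218.4 mol/min.
Outlet amounts (n = n₀ + Σ ν·ξ):
  G: 535 − 1(218.4) − 2(56.13) = 204.4
  E: 0 + 1(218.4) = 218.4
  D: 0 + 1(56.13) = 56.13
  A: 0 + 1(56.13) = 56.13

56.1 mol/min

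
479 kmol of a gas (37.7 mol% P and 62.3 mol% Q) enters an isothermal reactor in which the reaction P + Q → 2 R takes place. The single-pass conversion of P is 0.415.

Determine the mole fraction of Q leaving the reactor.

P reacted = 0.415 × 180.6 = 74.94 kmol; ν_P = −1, so ξ = 74.94/1 = 74.94 kmol.
Outlet amounts (n = n₀ + ν ξ):
  P: 180.6 − 1(74.94) = 105.6
  Q: 298.4 − 1(74.94) = 223.5
  R: 0 + 2(74.94) = 149.9
Total out = 479 kmol; y_Q = 223.5 / 479 = 0.4665.

0.467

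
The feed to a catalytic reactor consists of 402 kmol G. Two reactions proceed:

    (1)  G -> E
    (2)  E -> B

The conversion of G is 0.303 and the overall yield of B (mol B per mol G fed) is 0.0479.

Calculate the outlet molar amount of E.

103 kmol

Conversion of G: G consumed = 1ξ₁ = 0.303 × 402 → ξ₁ = 121.8 kmol.
Yield of B: 1ξ₂ / 402 = 0.0479 → ξ₂ = 19.26 kmol.
Outlet amounts (n = n₀ + Σ ν·ξ):
  G: 402 − 1(121.8) = 280.2
  E: 0 + 1(121.8) − 1(19.26) = 102.6
  B: 0 + 1(19.26) = 19.26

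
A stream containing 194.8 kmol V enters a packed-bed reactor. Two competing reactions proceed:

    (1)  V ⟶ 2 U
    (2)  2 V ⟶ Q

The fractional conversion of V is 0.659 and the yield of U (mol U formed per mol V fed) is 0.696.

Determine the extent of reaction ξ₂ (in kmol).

Yield of U: 2ξ₁ / 194.8 = 0.696 → ξ₁ = 67.79 kmol.
Conversion of V: 1ξ₁ + 2ξ₂ = 0.659 × 194.8 = 128.4 → ξ₂ = 30.29 kmol.
Outlet amounts (n = n₀ + Σ ν·ξ):
  V: 194.8 − 1(67.79) − 2(30.29) = 66.43
  U: 0 + 2(67.79) = 135.6
  Q: 0 + 1(30.29) = 30.29

ξ₂ = 30.3 kmol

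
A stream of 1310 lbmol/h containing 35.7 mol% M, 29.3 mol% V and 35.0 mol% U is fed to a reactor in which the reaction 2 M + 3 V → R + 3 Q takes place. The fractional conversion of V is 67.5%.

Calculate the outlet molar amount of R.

V reacted = 0.675 × 383.8 = 259.1 lbmol/h; ν_V = −3, so ξ = 259.1/3 = 86.36 lbmol/h.
Outlet amounts (n = n₀ + ν ξ):
  M: 467.7 − 2(86.36) = 294.9
  V: 383.8 − 3(86.36) = 124.7
  R: 0 + 1(86.36) = 86.36
  Q: 0 + 3(86.36) = 259.1
  U: 458.5 (inert)

86.4 lbmol/h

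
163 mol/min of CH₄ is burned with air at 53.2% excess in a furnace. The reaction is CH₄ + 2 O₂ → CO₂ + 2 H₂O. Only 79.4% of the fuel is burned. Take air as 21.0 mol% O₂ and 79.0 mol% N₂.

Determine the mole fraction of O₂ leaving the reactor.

Stoichiometric O₂ = 2 × 163 = 326 mol/min; O₂ fed = 326 × 1.532 = 499.4 mol/min.
N₂ fed = 499.4 × 79/21 = 1879 mol/min.
Fuel reacted = 0.794 × 163 → ξ = 129.4 mol/min.
Outlet (n = n₀ + ν ξ):
  CH₄: 163 − 1(129.4) = 33.58
  O₂: 499.4 − 2(129.4) = 240.6
  N₂: 1879 (inert)
  CO₂: 0 + 1(129.4) = 129.4
  H₂O: 0 + 2(129.4) = 258.8
Total out = 2541 mol/min; y_O₂ = 240.6 / 2541 = 0.09467.

0.0947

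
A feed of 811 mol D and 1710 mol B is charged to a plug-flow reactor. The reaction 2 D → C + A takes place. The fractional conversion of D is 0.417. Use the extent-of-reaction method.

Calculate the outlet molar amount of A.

D reacted = 0.417 × 811 = 338.2 mol; ν_D = −2, so ξ = 338.2/2 = 169.1 mol.
Outlet amounts (n = n₀ + ν ξ):
  D: 811 − 2(169.1) = 472.8
  C: 0 + 1(169.1) = 169.1
  A: 0 + 1(169.1) = 169.1
  B: 1710 (inert)

169 mol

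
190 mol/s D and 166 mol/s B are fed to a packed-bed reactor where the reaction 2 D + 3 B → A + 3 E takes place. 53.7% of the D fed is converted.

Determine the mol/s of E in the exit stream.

153 mol/s

D reacted = 0.537 × 190 = 102 mol/s; ν_D = −2, so ξ = 102/2 = 51.02 mol/s.
Outlet amounts (n = n₀ + ν ξ):
  D: 190 − 2(51.02) = 87.97
  B: 166 − 3(51.02) = 12.95
  A: 0 + 1(51.02) = 51.02
  E: 0 + 3(51.02) = 153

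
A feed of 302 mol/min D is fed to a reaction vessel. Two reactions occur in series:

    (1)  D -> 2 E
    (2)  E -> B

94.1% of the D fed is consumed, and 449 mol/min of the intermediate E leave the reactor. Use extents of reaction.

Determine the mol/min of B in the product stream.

119 mol/min

Conversion of D: D consumed = 1ξ₁ = 0.941 × 302 → ξ₁ = 284.2 mol/min.
E balance: n_E = 0 + 2ξ₁ − 1ξ₂ = 449 → ξ₂ = (2·284.2 − 449)/1 = 119.4 mol/min.
Outlet amounts (n = n₀ + Σ ν·ξ):
  D: 302 − 1(284.2) = 17.82
  E: 0 + 2(284.2) − 1(119.4) = 449
  B: 0 + 1(119.4) = 119.4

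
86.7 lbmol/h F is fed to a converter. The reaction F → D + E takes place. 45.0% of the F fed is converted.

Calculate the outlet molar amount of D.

39 lbmol/h

F reacted = 0.45 × 86.7 = 39.02 lbmol/h; ν_F = −1, so ξ = 39.02/1 = 39.02 lbmol/h.
Outlet amounts (n = n₀ + ν ξ):
  F: 86.7 − 1(39.02) = 47.69
  D: 0 + 1(39.02) = 39.02
  E: 0 + 1(39.02) = 39.02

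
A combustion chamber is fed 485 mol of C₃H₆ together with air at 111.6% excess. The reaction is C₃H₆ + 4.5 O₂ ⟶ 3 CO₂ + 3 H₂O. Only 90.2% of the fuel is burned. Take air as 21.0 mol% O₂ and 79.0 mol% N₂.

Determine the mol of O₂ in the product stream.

Stoichiometric O₂ = 4.5 × 485 = 2182 mol; O₂ fed = 2182 × 2.116 = 4618 mol.
N₂ fed = 4618 × 79/21 = 17370 mol.
Fuel reacted = 0.902 × 485 → ξ = 437.5 mol.
Outlet (n = n₀ + ν ξ):
  C₃H₆: 485 − 1(437.5) = 47.53
  O₂: 4618 − 4.5(437.5) = 2650
  N₂: 17370 (inert)
  CO₂: 0 + 3(437.5) = 1312
  H₂O: 0 + 3(437.5) = 1312

2650 mol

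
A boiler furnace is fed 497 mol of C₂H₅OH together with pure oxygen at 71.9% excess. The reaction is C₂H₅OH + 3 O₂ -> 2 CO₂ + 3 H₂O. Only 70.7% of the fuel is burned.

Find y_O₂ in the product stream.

Stoichiometric O₂ = 3 × 497 = 1491 mol; O₂ fed = 1491 × 1.719 = 2563 mol.
Fuel reacted = 0.707 × 497 → ξ = 351.4 mol.
Outlet (n = n₀ + ν ξ):
  C₂H₅OH: 497 − 1(351.4) = 145.6
  O₂: 2563 − 3(351.4) = 1509
  CO₂: 0 + 2(351.4) = 702.8
  H₂O: 0 + 3(351.4) = 1054
Total out = 3411 mol; y_O₂ = 1509 / 3411 = 0.4423.

0.442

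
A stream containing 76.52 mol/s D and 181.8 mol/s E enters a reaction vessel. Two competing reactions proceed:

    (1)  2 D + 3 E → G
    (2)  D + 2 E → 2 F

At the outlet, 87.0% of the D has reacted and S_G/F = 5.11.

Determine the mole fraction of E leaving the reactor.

Conversion of D: D consumed = 0.87 × 76.52 = 66.57 mol/s = 2ξ₁ + 1ξ₂.
Selectivity: 1ξ₁ / (2ξ₂) = 5.11 → ξ₁ = 10.22 ξ₂.
Substitute: (2·10.22 + 1) ξ₂ = 66.57 → ξ₂ = 3.105 mol/s, ξ₁ = 31.73 mol/s.
Outlet amounts (n = n₀ + Σ ν·ξ):
  D: 76.52 − 2(31.73) − 1(3.105) = 9.948
  E: 181.8 − 3(31.73) − 2(3.105) = 80.39
  G: 0 + 1(31.73) = 31.73
  F: 0 + 2(3.105) = 6.21
Total out = 128.3 mol/s; y_E = 80.39 / 128.3 = 0.6267.

0.627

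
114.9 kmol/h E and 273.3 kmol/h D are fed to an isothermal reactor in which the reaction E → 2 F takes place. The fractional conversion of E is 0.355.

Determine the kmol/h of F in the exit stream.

E reacted = 0.355 × 114.9 = 40.79 kmol/h; ν_E = −1, so ξ = 40.79/1 = 40.79 kmol/h.
Outlet amounts (n = n₀ + ν ξ):
  E: 114.9 − 1(40.79) = 74.11
  F: 0 + 2(40.79) = 81.58
  D: 273.3 (inert)

81.6 kmol/h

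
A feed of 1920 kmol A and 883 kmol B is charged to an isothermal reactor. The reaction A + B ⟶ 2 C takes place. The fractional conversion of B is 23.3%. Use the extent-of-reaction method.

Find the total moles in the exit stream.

2800 kmol

B reacted = 0.233 × 883 = 205.7 kmol; ν_B = −1, so ξ = 205.7/1 = 205.7 kmol.
Outlet amounts (n = n₀ + ν ξ):
  A: 1920 − 1(205.7) = 1714
  B: 883 − 1(205.7) = 677.3
  C: 0 + 2(205.7) = 411.5
Total out = 1714 + 677.3 + 411.5 = 2803 kmol.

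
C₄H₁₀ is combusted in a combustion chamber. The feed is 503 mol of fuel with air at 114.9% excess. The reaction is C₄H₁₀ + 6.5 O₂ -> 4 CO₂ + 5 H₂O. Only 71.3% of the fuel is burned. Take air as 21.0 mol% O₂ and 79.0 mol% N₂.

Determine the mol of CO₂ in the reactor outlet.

1430 mol

Stoichiometric O₂ = 6.5 × 503 = 3270 mol; O₂ fed = 3270 × 2.149 = 7026 mol.
N₂ fed = 7026 × 79/21 = 26430 mol.
Fuel reacted = 0.713 × 503 → ξ = 358.6 mol.
Outlet (n = n₀ + ν ξ):
  C₄H₁₀: 503 − 1(358.6) = 144.4
  O₂: 7026 − 6.5(358.6) = 4695
  N₂: 26430 (inert)
  CO₂: 0 + 4(358.6) = 1435
  H₂O: 0 + 5(358.6) = 1793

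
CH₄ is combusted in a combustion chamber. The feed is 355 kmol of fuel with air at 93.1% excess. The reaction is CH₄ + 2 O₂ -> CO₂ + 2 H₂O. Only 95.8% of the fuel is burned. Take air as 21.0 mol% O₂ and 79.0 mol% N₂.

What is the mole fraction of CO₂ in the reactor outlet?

Stoichiometric O₂ = 2 × 355 = 710 kmol; O₂ fed = 710 × 1.931 = 1371 kmol.
N₂ fed = 1371 × 79/21 = 5158 kmol.
Fuel reacted = 0.958 × 355 → ξ = 340.1 kmol.
Outlet (n = n₀ + ν ξ):
  CH₄: 355 − 1(340.1) = 14.91
  O₂: 1371 − 2(340.1) = 690.8
  N₂: 5158 (inert)
  CO₂: 0 + 1(340.1) = 340.1
  H₂O: 0 + 2(340.1) = 680.2
Total out = 6884 kmol; y_CO₂ = 340.1 / 6884 = 0.04941.

0.0494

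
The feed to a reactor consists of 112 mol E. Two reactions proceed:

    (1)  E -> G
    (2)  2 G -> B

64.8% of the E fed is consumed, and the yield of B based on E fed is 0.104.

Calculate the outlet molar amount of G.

Conversion of E: E consumed = 1ξ₁ = 0.648 × 112 → ξ₁ = 72.58 mol.
Yield of B: 1ξ₂ / 112 = 0.104 → ξ₂ = 11.65 mol.
Outlet amounts (n = n₀ + Σ ν·ξ):
  E: 112 − 1(72.58) = 39.42
  G: 0 + 1(72.58) − 2(11.65) = 49.28
  B: 0 + 1(11.65) = 11.65

49.3 mol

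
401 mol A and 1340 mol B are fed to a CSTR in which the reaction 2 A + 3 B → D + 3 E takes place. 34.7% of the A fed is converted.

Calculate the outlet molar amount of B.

A reacted = 0.347 × 401 = 139.1 mol; ν_A = −2, so ξ = 139.1/2 = 69.57 mol.
Outlet amounts (n = n₀ + ν ξ):
  A: 401 − 2(69.57) = 261.9
  B: 1340 − 3(69.57) = 1131
  D: 0 + 1(69.57) = 69.57
  E: 0 + 3(69.57) = 208.7

1130 mol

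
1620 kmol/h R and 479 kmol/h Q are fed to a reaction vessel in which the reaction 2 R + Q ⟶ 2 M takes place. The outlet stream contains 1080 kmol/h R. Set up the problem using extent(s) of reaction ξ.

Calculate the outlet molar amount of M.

For R: n = n₀ − 2ξ → 1080 = 1620 − 2ξ, giving ξ = 270 kmol/h.
Outlet amounts (n = n₀ + ν ξ):
  R: 1620 − 2(270) = 1080
  Q: 479 − 1(270) = 209
  M: 0 + 2(270) = 540

540 kmol/h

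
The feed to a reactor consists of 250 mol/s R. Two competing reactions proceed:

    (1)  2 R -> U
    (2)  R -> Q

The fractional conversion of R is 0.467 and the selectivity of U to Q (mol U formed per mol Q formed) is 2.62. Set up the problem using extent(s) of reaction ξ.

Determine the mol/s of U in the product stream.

49 mol/s

Conversion of R: R consumed = 0.467 × 250 = 116.8 mol/s = 2ξ₁ + 1ξ₂.
Selectivity: 1ξ₁ / (1ξ₂) = 2.62 → ξ₁ = 2.62 ξ₂.
Substitute: (2·2.62 + 1) ξ₂ = 116.8 → ξ₂ = 18.71 mol/s, ξ₁ = 49.02 mol/s.
Outlet amounts (n = n₀ + Σ ν·ξ):
  R: 250 − 2(49.02) − 1(18.71) = 133.2
  U: 0 + 1(49.02) = 49.02
  Q: 0 + 1(18.71) = 18.71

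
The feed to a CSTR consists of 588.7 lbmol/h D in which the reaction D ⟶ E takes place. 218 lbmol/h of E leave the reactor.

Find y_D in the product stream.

For E: n = n₀ + 1ξ → 218 = 0 + 1ξ, giving ξ = 218 lbmol/h.
Outlet amounts (n = n₀ + ν ξ):
  D: 588.7 − 1(218) = 370.7
  E: 0 + 1(218) = 218
Total out = 588.7 lbmol/h; y_D = 370.7 / 588.7 = 0.6297.

0.63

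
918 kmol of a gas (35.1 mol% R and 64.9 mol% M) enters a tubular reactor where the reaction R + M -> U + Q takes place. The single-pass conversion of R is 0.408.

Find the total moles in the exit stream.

R reacted = 0.408 × 322.2 = 131.5 kmol; ν_R = −1, so ξ = 131.5/1 = 131.5 kmol.
Outlet amounts (n = n₀ + ν ξ):
  R: 322.2 − 1(131.5) = 190.8
  M: 595.8 − 1(131.5) = 464.3
  U: 0 + 1(131.5) = 131.5
  Q: 0 + 1(131.5) = 131.5
Total out = 190.8 + 464.3 + 131.5 + 131.5 = 918 kmol.

918 kmol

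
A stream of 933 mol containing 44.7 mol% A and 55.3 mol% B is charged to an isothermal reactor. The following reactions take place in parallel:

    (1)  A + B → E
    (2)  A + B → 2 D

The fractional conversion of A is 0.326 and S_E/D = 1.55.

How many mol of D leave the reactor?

Conversion of A: A consumed = 0.326 × 417.1 = 136 mol = 1ξ₁ + 1ξ₂.
Selectivity: 1ξ₁ / (2ξ₂) = 1.55 → ξ₁ = 3.1 ξ₂.
Substitute: (1·3.1 + 1) ξ₂ = 136 → ξ₂ = 33.16 mol, ξ₁ = 102.8 mol.
Outlet amounts (n = n₀ + Σ ν·ξ):
  A: 417.1 − 1(102.8) − 1(33.16) = 281.1
  B: 515.9 − 1(102.8) − 1(33.16) = 380
  E: 0 + 1(102.8) = 102.8
  D: 0 + 2(33.16) = 66.32

66.3 mol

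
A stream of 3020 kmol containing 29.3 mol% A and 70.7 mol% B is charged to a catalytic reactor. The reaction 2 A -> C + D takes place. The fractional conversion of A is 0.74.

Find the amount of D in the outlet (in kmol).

A reacted = 0.74 × 884.9 = 654.8 kmol; ν_A = −2, so ξ = 654.8/2 = 327.4 kmol.
Outlet amounts (n = n₀ + ν ξ):
  A: 884.9 − 2(327.4) = 230.1
  C: 0 + 1(327.4) = 327.4
  D: 0 + 1(327.4) = 327.4
  B: 2135 (inert)

327 kmol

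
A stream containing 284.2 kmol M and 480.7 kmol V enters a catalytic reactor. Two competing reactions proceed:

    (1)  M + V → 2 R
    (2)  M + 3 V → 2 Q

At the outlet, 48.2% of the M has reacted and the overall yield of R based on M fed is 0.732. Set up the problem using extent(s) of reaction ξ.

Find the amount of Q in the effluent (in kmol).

65.9 kmol

Yield of R: 2ξ₁ / 284.2 = 0.732 → ξ₁ = 104 kmol.
Conversion of M: 1ξ₁ + 1ξ₂ = 0.482 × 284.2 = 137 → ξ₂ = 32.97 kmol.
Outlet amounts (n = n₀ + Σ ν·ξ):
  M: 284.2 − 1(104) − 1(32.97) = 147.2
  V: 480.7 − 1(104) − 3(32.97) = 277.8
  R: 0 + 2(104) = 208
  Q: 0 + 2(32.97) = 65.93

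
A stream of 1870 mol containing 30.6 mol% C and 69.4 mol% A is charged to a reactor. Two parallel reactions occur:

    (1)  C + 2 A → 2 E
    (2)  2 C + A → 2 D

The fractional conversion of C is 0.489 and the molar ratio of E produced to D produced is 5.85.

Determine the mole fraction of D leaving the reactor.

0.0438

Conversion of C: C consumed = 0.489 × 572.2 = 279.8 mol = 1ξ₁ + 2ξ₂.
Selectivity: 2ξ₁ / (2ξ₂) = 5.85 → ξ₁ = 5.85 ξ₂.
Substitute: (1·5.85 + 2) ξ₂ = 279.8 → ξ₂ = 35.65 mol, ξ₁ = 208.5 mol.
Outlet amounts (n = n₀ + Σ ν·ξ):
  C: 572.2 − 1(208.5) − 2(35.65) = 292.4
  A: 1298 − 2(208.5) − 1(35.65) = 845.1
  E: 0 + 2(208.5) = 417
  D: 0 + 2(35.65) = 71.29
Total out = 1626 mol; y_D = 71.29 / 1626 = 0.04385.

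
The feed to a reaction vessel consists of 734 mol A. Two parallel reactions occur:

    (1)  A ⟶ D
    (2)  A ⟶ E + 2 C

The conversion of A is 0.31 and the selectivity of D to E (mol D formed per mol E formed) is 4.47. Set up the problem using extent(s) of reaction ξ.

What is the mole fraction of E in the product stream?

Conversion of A: A consumed = 0.31 × 734 = 227.5 mol = 1ξ₁ + 1ξ₂.
Selectivity: 1ξ₁ / (1ξ₂) = 4.47 → ξ₁ = 4.47 ξ₂.
Substitute: (1·4.47 + 1) ξ₂ = 227.5 → ξ₂ = 41.6 mol, ξ₁ = 185.9 mol.
Outlet amounts (n = n₀ + Σ ν·ξ):
  A: 734 − 1(185.9) − 1(41.6) = 506.5
  D: 0 + 1(185.9) = 185.9
  E: 0 + 1(41.6) = 41.6
  C: 0 + 2(41.6) = 83.2
Total out = 817.2 mol; y_E = 41.6 / 817.2 = 0.0509.

0.0509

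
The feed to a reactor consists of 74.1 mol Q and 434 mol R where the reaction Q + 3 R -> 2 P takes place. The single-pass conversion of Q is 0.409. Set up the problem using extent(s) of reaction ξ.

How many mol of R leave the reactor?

Q reacted = 0.409 × 74.1 = 30.31 mol; ν_Q = −1, so ξ = 30.31/1 = 30.31 mol.
Outlet amounts (n = n₀ + ν ξ):
  Q: 74.1 − 1(30.31) = 43.79
  R: 434 − 3(30.31) = 343.1
  P: 0 + 2(30.31) = 60.61

343 mol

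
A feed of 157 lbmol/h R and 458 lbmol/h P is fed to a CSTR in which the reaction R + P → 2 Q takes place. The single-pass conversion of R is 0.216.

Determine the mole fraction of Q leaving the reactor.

R reacted = 0.216 × 157 = 33.91 lbmol/h; ν_R = −1, so ξ = 33.91/1 = 33.91 lbmol/h.
Outlet amounts (n = n₀ + ν ξ):
  R: 157 − 1(33.91) = 123.1
  P: 458 − 1(33.91) = 424.1
  Q: 0 + 2(33.91) = 67.82
Total out = 615 lbmol/h; y_Q = 67.82 / 615 = 0.1103.

0.11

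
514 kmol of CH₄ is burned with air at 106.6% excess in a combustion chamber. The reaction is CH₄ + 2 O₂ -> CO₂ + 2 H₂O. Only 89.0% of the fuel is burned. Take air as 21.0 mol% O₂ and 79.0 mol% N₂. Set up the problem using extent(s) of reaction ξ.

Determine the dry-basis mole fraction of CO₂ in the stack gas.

0.0471

Stoichiometric O₂ = 2 × 514 = 1028 kmol; O₂ fed = 1028 × 2.066 = 2124 kmol.
N₂ fed = 2124 × 79/21 = 7990 kmol.
Fuel reacted = 0.89 × 514 → ξ = 457.5 kmol.
Outlet (n = n₀ + ν ξ):
  CH₄: 514 − 1(457.5) = 56.54
  O₂: 2124 − 2(457.5) = 1209
  N₂: 7990 (inert)
  CO₂: 0 + 1(457.5) = 457.5
  H₂O: 0 + 2(457.5) = 914.9
Dry total = 9713 kmol; y_CO₂ (dry) = 457.5 / 9713 = 0.0471.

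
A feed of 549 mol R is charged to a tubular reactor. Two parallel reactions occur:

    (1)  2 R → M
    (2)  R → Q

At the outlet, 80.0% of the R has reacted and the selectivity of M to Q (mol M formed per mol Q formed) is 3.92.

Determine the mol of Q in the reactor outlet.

49.7 mol

Conversion of R: R consumed = 0.8 × 549 = 439.2 mol = 2ξ₁ + 1ξ₂.
Selectivity: 1ξ₁ / (1ξ₂) = 3.92 → ξ₁ = 3.92 ξ₂.
Substitute: (2·3.92 + 1) ξ₂ = 439.2 → ξ₂ = 49.68 mol, ξ₁ = 194.8 mol.
Outlet amounts (n = n₀ + Σ ν·ξ):
  R: 549 − 2(194.8) − 1(49.68) = 109.8
  M: 0 + 1(194.8) = 194.8
  Q: 0 + 1(49.68) = 49.68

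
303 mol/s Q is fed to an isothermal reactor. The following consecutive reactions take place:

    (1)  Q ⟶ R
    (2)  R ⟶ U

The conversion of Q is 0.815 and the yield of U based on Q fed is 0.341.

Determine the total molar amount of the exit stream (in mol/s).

Conversion of Q: Q consumed = 1ξ₁ = 0.815 × 303 → ξ₁ = 246.9 mol/s.
Yield of U: 1ξ₂ / 303 = 0.341 → ξ₂ = 103.3 mol/s.
Outlet amounts (n = n₀ + Σ ν·ξ):
  Q: 303 − 1(246.9) = 56.06
  R: 0 + 1(246.9) − 1(103.3) = 143.6
  U: 0 + 1(103.3) = 103.3
Total out = 56.06 + 143.6 + 103.3 = 303 mol/s.

303 mol/s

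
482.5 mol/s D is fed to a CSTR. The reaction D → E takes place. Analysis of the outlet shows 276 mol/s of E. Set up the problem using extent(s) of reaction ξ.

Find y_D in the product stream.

For E: n = n₀ + 1ξ → 276 = 0 + 1ξ, giving ξ = 276 mol/s.
Outlet amounts (n = n₀ + ν ξ):
  D: 482.5 − 1(276) = 206.5
  E: 0 + 1(276) = 276
Total out = 482.5 mol/s; y_D = 206.5 / 482.5 = 0.428.

0.428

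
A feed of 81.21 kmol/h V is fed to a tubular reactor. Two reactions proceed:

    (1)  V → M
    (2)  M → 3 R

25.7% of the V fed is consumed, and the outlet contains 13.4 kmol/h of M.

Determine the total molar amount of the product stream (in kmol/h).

96.2 kmol/h

Conversion of V: V consumed = 1ξ₁ = 0.257 × 81.21 → ξ₁ = 20.87 kmol/h.
M balance: n_M = 0 + 1ξ₁ − 1ξ₂ = 13.4 → ξ₂ = (1·20.87 − 13.4)/1 = 7.471 kmol/h.
Outlet amounts (n = n₀ + Σ ν·ξ):
  V: 81.21 − 1(20.87) = 60.34
  M: 0 + 1(20.87) − 1(7.471) = 13.4
  R: 0 + 3(7.471) = 22.41
Total out = 60.34 + 13.4 + 22.41 = 96.15 kmol/h.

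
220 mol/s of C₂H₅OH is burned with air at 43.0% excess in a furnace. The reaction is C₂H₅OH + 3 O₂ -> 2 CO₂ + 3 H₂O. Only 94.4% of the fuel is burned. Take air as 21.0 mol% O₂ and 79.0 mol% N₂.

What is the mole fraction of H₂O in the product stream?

Stoichiometric O₂ = 3 × 220 = 660 mol/s; O₂ fed = 660 × 1.430 = 943.8 mol/s.
N₂ fed = 943.8 × 79/21 = 3550 mol/s.
Fuel reacted = 0.944 × 220 → ξ = 207.7 mol/s.
Outlet (n = n₀ + ν ξ):
  C₂H₅OH: 220 − 1(207.7) = 12.32
  O₂: 943.8 − 3(207.7) = 320.8
  N₂: 3550 (inert)
  CO₂: 0 + 2(207.7) = 415.4
  H₂O: 0 + 3(207.7) = 623
Total out = 4922 mol/s; y_H₂O = 623 / 4922 = 0.1266.

0.127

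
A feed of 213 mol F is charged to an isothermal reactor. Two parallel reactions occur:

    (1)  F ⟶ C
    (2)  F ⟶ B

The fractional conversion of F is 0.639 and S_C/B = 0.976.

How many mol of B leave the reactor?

68.9 mol

Conversion of F: F consumed = 0.639 × 213 = 136.1 mol = 1ξ₁ + 1ξ₂.
Selectivity: 1ξ₁ / (1ξ₂) = 0.976 → ξ₁ = 0.976 ξ₂.
Substitute: (1·0.976 + 1) ξ₂ = 136.1 → ξ₂ = 68.88 mol, ξ₁ = 67.23 mol.
Outlet amounts (n = n₀ + Σ ν·ξ):
  F: 213 − 1(67.23) − 1(68.88) = 76.89
  C: 0 + 1(67.23) = 67.23
  B: 0 + 1(68.88) = 68.88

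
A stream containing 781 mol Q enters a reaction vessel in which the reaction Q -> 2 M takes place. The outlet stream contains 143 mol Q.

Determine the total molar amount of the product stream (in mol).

1420 mol

For Q: n = n₀ − 1ξ → 143 = 781 − 1ξ, giving ξ = 638 mol.
Outlet amounts (n = n₀ + ν ξ):
  Q: 781 − 1(638) = 143
  M: 0 + 2(638) = 1276
Total out = 143 + 1276 = 1419 mol.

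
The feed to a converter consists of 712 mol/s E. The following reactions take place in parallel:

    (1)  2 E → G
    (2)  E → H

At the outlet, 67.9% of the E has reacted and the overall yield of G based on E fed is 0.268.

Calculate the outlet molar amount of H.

Yield of G: 1ξ₁ / 712 = 0.268 → ξ₁ = 190.8 mol/s.
Conversion of E: 2ξ₁ + 1ξ₂ = 0.679 × 712 = 483.4 → ξ₂ = 101.8 mol/s.
Outlet amounts (n = n₀ + Σ ν·ξ):
  E: 712 − 2(190.8) − 1(101.8) = 228.6
  G: 0 + 1(190.8) = 190.8
  H: 0 + 1(101.8) = 101.8

102 mol/s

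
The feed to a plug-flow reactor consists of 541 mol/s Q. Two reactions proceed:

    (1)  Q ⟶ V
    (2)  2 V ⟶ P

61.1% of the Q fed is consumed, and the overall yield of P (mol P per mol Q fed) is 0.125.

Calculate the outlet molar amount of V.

Conversion of Q: Q consumed = 1ξ₁ = 0.611 × 541 → ξ₁ = 330.6 mol/s.
Yield of P: 1ξ₂ / 541 = 0.125 → ξ₂ = 67.62 mol/s.
Outlet amounts (n = n₀ + Σ ν·ξ):
  Q: 541 − 1(330.6) = 210.4
  V: 0 + 1(330.6) − 2(67.62) = 195.3
  P: 0 + 1(67.62) = 67.62

195 mol/s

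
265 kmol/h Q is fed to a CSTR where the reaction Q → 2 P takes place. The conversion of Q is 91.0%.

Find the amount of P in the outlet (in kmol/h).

482 kmol/h

Q reacted = 0.91 × 265 = 241.2 kmol/h; ν_Q = −1, so ξ = 241.2/1 = 241.2 kmol/h.
Outlet amounts (n = n₀ + ν ξ):
  Q: 265 − 1(241.2) = 23.85
  P: 0 + 2(241.2) = 482.3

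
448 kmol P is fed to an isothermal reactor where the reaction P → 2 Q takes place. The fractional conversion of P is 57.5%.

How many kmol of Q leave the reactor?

P reacted = 0.575 × 448 = 257.6 kmol; ν_P = −1, so ξ = 257.6/1 = 257.6 kmol.
Outlet amounts (n = n₀ + ν ξ):
  P: 448 − 1(257.6) = 190.4
  Q: 0 + 2(257.6) = 515.2

515 kmol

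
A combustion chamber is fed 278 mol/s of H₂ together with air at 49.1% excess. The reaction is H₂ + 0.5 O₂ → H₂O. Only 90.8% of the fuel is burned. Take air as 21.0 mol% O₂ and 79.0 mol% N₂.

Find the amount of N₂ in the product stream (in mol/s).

780 mol/s

Stoichiometric O₂ = 0.5 × 278 = 139 mol/s; O₂ fed = 139 × 1.491 = 207.2 mol/s.
N₂ fed = 207.2 × 79/21 = 779.7 mol/s.
Fuel reacted = 0.908 × 278 → ξ = 252.4 mol/s.
Outlet (n = n₀ + ν ξ):
  H₂: 278 − 1(252.4) = 25.58
  O₂: 207.2 − 0.5(252.4) = 81.04
  N₂: 779.7 (inert)
  H₂O: 0 + 1(252.4) = 252.4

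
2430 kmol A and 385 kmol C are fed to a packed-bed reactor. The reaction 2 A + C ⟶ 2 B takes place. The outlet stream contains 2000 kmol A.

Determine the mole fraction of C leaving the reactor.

0.0654

For A: n = n₀ − 2ξ → 2000 = 2430 − 2ξ, giving ξ = 215 kmol.
Outlet amounts (n = n₀ + ν ξ):
  A: 2430 − 2(215) = 2000
  C: 385 − 1(215) = 170
  B: 0 + 2(215) = 430
Total out = 2600 kmol; y_C = 170 / 2600 = 0.06538.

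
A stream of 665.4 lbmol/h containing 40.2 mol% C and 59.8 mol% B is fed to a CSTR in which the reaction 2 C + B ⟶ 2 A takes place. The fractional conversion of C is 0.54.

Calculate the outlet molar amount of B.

326 lbmol/h

C reacted = 0.54 × 267.5 = 144.4 lbmol/h; ν_C = −2, so ξ = 144.4/2 = 72.22 lbmol/h.
Outlet amounts (n = n₀ + ν ξ):
  C: 267.5 − 2(72.22) = 123
  B: 397.9 − 1(72.22) = 325.7
  A: 0 + 2(72.22) = 144.4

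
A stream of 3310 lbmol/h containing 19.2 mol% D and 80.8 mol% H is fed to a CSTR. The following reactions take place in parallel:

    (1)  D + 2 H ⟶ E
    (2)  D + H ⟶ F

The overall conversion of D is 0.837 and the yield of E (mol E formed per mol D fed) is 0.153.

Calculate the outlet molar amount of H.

2050 lbmol/h

Yield of E: 1ξ₁ / 635.5 = 0.153 → ξ₁ = 97.23 lbmol/h.
Conversion of D: 1ξ₁ + 1ξ₂ = 0.837 × 635.5 = 531.9 → ξ₂ = 434.7 lbmol/h.
Outlet amounts (n = n₀ + Σ ν·ξ):
  D: 635.5 − 1(97.23) − 1(434.7) = 103.6
  H: 2674 − 2(97.23) − 1(434.7) = 2045
  E: 0 + 1(97.23) = 97.23
  F: 0 + 1(434.7) = 434.7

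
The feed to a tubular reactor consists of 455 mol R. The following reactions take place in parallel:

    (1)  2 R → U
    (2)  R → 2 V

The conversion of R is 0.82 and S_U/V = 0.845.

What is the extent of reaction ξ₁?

Conversion of R: R consumed = 0.82 × 455 = 373.1 mol = 2ξ₁ + 1ξ₂.
Selectivity: 1ξ₁ / (2ξ₂) = 0.845 → ξ₁ = 1.69 ξ₂.
Substitute: (2·1.69 + 1) ξ₂ = 373.1 → ξ₂ = 85.18 mol, ξ₁ = 144 mol.
Outlet amounts (n = n₀ + Σ ν·ξ):
  R: 455 − 2(144) − 1(85.18) = 81.9
  U: 0 + 1(144) = 144
  V: 0 + 2(85.18) = 170.4

ξ₁ = 144 mol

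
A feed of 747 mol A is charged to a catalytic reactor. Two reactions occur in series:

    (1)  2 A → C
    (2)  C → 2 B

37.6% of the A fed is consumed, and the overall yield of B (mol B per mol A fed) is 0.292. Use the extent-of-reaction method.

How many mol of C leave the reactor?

Conversion of A: A consumed = 2ξ₁ = 0.376 × 747 → ξ₁ = 140.4 mol.
Yield of B: 2ξ₂ / 747 = 0.292 → ξ₂ = 109.1 mol.
Outlet amounts (n = n₀ + Σ ν·ξ):
  A: 747 − 2(140.4) = 466.1
  C: 0 + 1(140.4) − 1(109.1) = 31.37
  B: 0 + 2(109.1) = 218.1

31.4 mol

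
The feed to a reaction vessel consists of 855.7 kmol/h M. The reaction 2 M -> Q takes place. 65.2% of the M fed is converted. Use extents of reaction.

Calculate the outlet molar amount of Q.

279 kmol/h

M reacted = 0.652 × 855.7 = 557.9 kmol/h; ν_M = −2, so ξ = 557.9/2 = 279 kmol/h.
Outlet amounts (n = n₀ + ν ξ):
  M: 855.7 − 2(279) = 297.8
  Q: 0 + 1(279) = 279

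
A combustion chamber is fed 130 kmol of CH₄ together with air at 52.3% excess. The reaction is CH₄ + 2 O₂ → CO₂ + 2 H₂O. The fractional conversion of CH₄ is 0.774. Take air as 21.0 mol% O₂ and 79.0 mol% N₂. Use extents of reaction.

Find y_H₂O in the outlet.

Stoichiometric O₂ = 2 × 130 = 260 kmol; O₂ fed = 260 × 1.523 = 396 kmol.
N₂ fed = 396 × 79/21 = 1490 kmol.
Fuel reacted = 0.774 × 130 → ξ = 100.6 kmol.
Outlet (n = n₀ + ν ξ):
  CH₄: 130 − 1(100.6) = 29.38
  O₂: 396 − 2(100.6) = 194.7
  N₂: 1490 (inert)
  CO₂: 0 + 1(100.6) = 100.6
  H₂O: 0 + 2(100.6) = 201.2
Total out = 2016 kmol; y_H₂O = 201.2 / 2016 = 0.09984.

0.0998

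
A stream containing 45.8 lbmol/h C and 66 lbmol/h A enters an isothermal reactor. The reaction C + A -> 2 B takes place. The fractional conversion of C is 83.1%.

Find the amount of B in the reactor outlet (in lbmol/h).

C reacted = 0.831 × 45.8 = 38.06 lbmol/h; ν_C = −1, so ξ = 38.06/1 = 38.06 lbmol/h.
Outlet amounts (n = n₀ + ν ξ):
  C: 45.8 − 1(38.06) = 7.74
  A: 66 − 1(38.06) = 27.94
  B: 0 + 2(38.06) = 76.12

76.1 lbmol/h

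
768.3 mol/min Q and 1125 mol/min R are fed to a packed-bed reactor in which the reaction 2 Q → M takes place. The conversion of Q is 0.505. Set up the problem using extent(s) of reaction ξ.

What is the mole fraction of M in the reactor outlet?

0.114

Q reacted = 0.505 × 768.3 = 388 mol/min; ν_Q = −2, so ξ = 388/2 = 194 mol/min.
Outlet amounts (n = n₀ + ν ξ):
  Q: 768.3 − 2(194) = 380.3
  M: 0 + 1(194) = 194
  R: 1125 (inert)
Total out = 1699 mol/min; y_M = 194 / 1699 = 0.1142.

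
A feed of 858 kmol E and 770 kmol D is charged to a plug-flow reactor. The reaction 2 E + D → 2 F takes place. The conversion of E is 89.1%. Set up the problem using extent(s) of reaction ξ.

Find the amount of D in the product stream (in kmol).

388 kmol

E reacted = 0.891 × 858 = 764.5 kmol; ν_E = −2, so ξ = 764.5/2 = 382.2 kmol.
Outlet amounts (n = n₀ + ν ξ):
  E: 858 − 2(382.2) = 93.52
  D: 770 − 1(382.2) = 387.8
  F: 0 + 2(382.2) = 764.5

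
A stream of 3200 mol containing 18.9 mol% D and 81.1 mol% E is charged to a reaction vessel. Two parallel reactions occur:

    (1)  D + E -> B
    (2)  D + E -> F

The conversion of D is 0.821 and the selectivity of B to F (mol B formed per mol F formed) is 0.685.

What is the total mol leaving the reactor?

Conversion of D: D consumed = 0.821 × 604.8 = 496.5 mol = 1ξ₁ + 1ξ₂.
Selectivity: 1ξ₁ / (1ξ₂) = 0.685 → ξ₁ = 0.685 ξ₂.
Substitute: (1·0.685 + 1) ξ₂ = 496.5 → ξ₂ = 294.7 mol, ξ₁ = 201.9 mol.
Outlet amounts (n = n₀ + Σ ν·ξ):
  D: 604.8 − 1(201.9) − 1(294.7) = 108.3
  E: 2595 − 1(201.9) − 1(294.7) = 2099
  B: 0 + 1(201.9) = 201.9
  F: 0 + 1(294.7) = 294.7
Total out = 108.3 + 2099 + 201.9 + 294.7 = 2703 mol.

2700 mol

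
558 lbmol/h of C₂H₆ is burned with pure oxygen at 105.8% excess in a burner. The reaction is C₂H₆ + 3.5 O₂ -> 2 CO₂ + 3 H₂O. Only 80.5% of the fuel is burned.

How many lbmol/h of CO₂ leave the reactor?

Stoichiometric O₂ = 3.5 × 558 = 1953 lbmol/h; O₂ fed = 1953 × 2.058 = 4019 lbmol/h.
Fuel reacted = 0.805 × 558 → ξ = 449.2 lbmol/h.
Outlet (n = n₀ + ν ξ):
  C₂H₆: 558 − 1(449.2) = 108.8
  O₂: 4019 − 3.5(449.2) = 2447
  CO₂: 0 + 2(449.2) = 898.4
  H₂O: 0 + 3(449.2) = 1348

898 lbmol/h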